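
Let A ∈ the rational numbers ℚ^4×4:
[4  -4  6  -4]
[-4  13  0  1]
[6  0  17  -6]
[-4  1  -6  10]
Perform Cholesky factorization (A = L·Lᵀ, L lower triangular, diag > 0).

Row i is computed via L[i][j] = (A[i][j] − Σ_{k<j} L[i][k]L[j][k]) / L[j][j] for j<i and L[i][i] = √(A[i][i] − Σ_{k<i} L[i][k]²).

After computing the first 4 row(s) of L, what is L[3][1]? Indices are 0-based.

L[3][1] = -1

Step 1: L[0][0] = √(4) = 2.
  L[1][0] = (-4) / L[0][0] = -2.
Step 2: L[1][1] = √(9) = 3.
  L[2][0] = (6) / L[0][0] = 3.
  L[2][1] = (6) / L[1][1] = 2.
Step 3: L[2][2] = √(4) = 2.
  L[3][0] = (-4) / L[0][0] = -2.
  L[3][1] = (-3) / L[1][1] = -1.
  L[3][2] = (2) / L[2][2] = 1.
Step 4: L[3][3] = √(4) = 2.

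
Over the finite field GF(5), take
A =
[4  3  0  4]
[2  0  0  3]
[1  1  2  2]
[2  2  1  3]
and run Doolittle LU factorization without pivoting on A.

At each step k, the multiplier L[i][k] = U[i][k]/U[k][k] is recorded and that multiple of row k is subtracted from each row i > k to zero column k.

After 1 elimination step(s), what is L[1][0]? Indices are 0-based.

L[1][0] = 3

Step 1: pivot at (0,0) is 4.
  row1 ← row1 − (3)·row0  ⇒  L[1][0]=3, U row1=(0, 1, 0, 1)
  row2 ← row2 − (4)·row0  ⇒  L[2][0]=4, U row2=(0, 4, 2, 1)
  row3 ← row3 − (3)·row0  ⇒  L[3][0]=3, U row3=(0, 3, 1, 1)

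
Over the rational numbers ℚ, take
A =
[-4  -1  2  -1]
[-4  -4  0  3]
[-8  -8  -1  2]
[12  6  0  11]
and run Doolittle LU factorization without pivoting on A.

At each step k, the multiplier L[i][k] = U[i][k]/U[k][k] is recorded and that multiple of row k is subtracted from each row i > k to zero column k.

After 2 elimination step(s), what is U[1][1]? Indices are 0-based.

U[1][1] = -3

[col 0] pivot -4
  R1 -= 1*R0 → (0, -3, -2, 4)  (L[1][0] := 1)
  R2 -= 2*R0 → (0, -6, -5, 4)  (L[2][0] := 2)
  R3 -= -3*R0 → (0, 3, 6, 8)  (L[3][0] := -3)
[col 1] pivot -3
  R2 -= 2*R1 → (0, 0, -1, -4)  (L[2][1] := 2)
  R3 -= -1*R1 → (0, 0, 4, 12)  (L[3][1] := -1)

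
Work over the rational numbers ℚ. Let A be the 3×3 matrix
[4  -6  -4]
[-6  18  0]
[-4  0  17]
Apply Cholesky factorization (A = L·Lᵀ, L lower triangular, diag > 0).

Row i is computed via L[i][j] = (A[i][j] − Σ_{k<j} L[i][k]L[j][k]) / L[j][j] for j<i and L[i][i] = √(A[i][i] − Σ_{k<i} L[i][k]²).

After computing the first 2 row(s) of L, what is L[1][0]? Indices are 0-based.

L[1][0] = -3

Step 1: L[0][0] = √(4) = 2.
  L[1][0] = (-6) / L[0][0] = -3.
Step 2: L[1][1] = √(9) = 3.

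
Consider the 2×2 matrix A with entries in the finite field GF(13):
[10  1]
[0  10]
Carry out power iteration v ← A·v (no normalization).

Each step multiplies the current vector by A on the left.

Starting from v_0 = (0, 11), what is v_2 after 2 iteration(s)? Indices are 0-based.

v_0 = (0, 11).
v_1 = A·v_0 = (11, 6).
v_2 = A·v_1 = (12, 8).

v_2 = (12, 8)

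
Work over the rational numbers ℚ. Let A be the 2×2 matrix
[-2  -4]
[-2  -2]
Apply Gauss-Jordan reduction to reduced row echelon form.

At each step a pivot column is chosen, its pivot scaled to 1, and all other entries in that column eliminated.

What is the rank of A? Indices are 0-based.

rank = 2

step 1: normalize row 0 (÷-2) = (1, 2)
  row 1: subtract -2×row0 = (0, 2)
step 2: normalize row 1 (÷2) = (0, 1)
  row 0: subtract 2×row1 = (1, 0)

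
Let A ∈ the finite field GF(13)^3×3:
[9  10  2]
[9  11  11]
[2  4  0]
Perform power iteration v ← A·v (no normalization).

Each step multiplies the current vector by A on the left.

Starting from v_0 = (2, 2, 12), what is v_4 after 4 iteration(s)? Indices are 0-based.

v_0 = (2, 2, 12).
v_1 = A·v_0 = (10, 3, 12).
v_2 = A·v_1 = (1, 8, 6).
v_3 = A·v_2 = (10, 7, 8).
v_4 = A·v_3 = (7, 8, 9).

v_4 = (7, 8, 9)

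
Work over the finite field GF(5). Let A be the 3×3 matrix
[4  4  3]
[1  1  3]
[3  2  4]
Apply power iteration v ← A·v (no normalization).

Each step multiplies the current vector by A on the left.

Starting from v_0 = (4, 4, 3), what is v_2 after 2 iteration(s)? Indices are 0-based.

v_2 = (3, 4, 0)

v_0 = (4, 4, 3).
v_1 = A·v_0 = (1, 2, 2).
v_2 = A·v_1 = (3, 4, 0).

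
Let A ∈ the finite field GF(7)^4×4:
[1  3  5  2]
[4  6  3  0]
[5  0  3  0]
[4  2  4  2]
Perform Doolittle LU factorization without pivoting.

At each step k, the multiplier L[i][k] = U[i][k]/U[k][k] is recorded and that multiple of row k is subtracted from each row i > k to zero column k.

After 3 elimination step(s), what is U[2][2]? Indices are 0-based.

U[2][2] = 3

k=0: U[0][0]=1
  eliminate (1,0): mult=4, new row 1: (0, 1, 4, 6); set L[1][0]=4
  eliminate (2,0): mult=5, new row 2: (0, 6, 6, 4); set L[2][0]=5
  eliminate (3,0): mult=4, new row 3: (0, 4, 5, 1); set L[3][0]=4
k=1: U[1][1]=1
  eliminate (2,1): mult=6, new row 2: (0, 0, 3, 3); set L[2][1]=6
  eliminate (3,1): mult=4, new row 3: (0, 0, 3, 5); set L[3][1]=4
k=2: U[2][2]=3
  eliminate (3,2): mult=1, new row 3: (0, 0, 0, 2); set L[3][2]=1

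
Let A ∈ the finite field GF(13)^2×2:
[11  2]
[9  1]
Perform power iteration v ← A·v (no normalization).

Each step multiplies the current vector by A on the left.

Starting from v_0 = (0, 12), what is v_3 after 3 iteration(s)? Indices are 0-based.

v_0 = (0, 12).
v_1 = A·v_0 = (11, 12).
v_2 = A·v_1 = (2, 7).
v_3 = A·v_2 = (10, 12).

v_3 = (10, 12)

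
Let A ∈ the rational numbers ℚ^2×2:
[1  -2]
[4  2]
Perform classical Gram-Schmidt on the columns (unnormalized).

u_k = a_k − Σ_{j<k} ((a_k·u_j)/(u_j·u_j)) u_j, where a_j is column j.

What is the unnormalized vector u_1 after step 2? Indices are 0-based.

Step 1: u_0 = a_0 = (1, 4).
Step 2: u_1 = a_1 − (6/17)·u_0 = (-40/17, 10/17).

u_1 = (-40/17, 10/17)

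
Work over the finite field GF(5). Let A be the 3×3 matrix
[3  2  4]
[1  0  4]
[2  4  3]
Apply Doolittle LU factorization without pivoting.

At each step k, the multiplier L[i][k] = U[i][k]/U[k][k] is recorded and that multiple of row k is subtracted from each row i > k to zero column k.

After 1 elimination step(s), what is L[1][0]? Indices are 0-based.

Step 1: pivot at (0,0) is 3.
  row1 ← row1 − (2)·row0  ⇒  L[1][0]=2, U row1=(0, 1, 1)
  row2 ← row2 − (4)·row0  ⇒  L[2][0]=4, U row2=(0, 1, 2)

L[1][0] = 2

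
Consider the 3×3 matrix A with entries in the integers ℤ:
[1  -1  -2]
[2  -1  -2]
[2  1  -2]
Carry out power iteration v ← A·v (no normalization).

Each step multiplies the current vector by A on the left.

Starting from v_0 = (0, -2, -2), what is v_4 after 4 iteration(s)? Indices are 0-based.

v_0 = (0, -2, -2).
v_1 = A·v_0 = (6, 6, 2).
v_2 = A·v_1 = (-4, 2, 14).
v_3 = A·v_2 = (-34, -38, -34).
v_4 = A·v_3 = (72, 38, -38).

v_4 = (72, 38, -38)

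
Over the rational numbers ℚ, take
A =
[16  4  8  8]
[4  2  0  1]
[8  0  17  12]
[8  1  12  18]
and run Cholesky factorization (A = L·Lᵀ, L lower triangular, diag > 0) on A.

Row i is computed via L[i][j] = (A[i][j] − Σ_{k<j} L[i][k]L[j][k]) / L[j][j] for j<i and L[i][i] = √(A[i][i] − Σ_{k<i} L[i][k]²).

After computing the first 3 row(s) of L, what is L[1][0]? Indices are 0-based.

L[1][0] = 1

Step 1: L[0][0] = √(16) = 4.
  L[1][0] = (4) / L[0][0] = 1.
Step 2: L[1][1] = √(1) = 1.
  L[2][0] = (8) / L[0][0] = 2.
  L[2][1] = (-2) / L[1][1] = -2.
Step 3: L[2][2] = √(9) = 3.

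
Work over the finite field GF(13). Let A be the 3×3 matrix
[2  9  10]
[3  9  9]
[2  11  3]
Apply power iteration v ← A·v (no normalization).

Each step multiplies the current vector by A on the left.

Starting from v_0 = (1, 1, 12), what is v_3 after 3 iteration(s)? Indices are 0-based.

v_3 = (12, 11, 5)

v_0 = (1, 1, 12).
v_1 = A·v_0 = (1, 3, 10).
v_2 = A·v_1 = (12, 3, 0).
v_3 = A·v_2 = (12, 11, 5).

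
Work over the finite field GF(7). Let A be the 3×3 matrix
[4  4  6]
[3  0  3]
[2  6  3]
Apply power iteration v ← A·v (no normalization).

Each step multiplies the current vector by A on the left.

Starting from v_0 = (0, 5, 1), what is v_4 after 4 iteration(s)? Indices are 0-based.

v_4 = (6, 6, 3)

v_0 = (0, 5, 1).
v_1 = A·v_0 = (5, 3, 5).
v_2 = A·v_1 = (6, 2, 1).
v_3 = A·v_2 = (3, 0, 6).
v_4 = A·v_3 = (6, 6, 3).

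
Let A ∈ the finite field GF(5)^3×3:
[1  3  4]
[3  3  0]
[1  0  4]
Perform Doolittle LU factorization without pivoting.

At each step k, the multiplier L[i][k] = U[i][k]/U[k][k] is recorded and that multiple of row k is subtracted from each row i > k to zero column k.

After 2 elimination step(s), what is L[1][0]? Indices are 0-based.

L[1][0] = 3

Step 1: pivot at (0,0) is 1.
  row1 ← row1 − (3)·row0  ⇒  L[1][0]=3, U row1=(0, 4, 3)
  row2 ← row2 − (1)·row0  ⇒  L[2][0]=1, U row2=(0, 2, 0)
Step 2: pivot at (1,1) is 4.
  row2 ← row2 − (3)·row1  ⇒  L[2][1]=3, U row2=(0, 0, 1)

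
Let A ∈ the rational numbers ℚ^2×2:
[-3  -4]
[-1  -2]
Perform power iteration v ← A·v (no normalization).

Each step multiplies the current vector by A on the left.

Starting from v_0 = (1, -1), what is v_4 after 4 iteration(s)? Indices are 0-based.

v_4 = (-151, -59)

v_0 = (1, -1).
v_1 = A·v_0 = (1, 1).
v_2 = A·v_1 = (-7, -3).
v_3 = A·v_2 = (33, 13).
v_4 = A·v_3 = (-151, -59).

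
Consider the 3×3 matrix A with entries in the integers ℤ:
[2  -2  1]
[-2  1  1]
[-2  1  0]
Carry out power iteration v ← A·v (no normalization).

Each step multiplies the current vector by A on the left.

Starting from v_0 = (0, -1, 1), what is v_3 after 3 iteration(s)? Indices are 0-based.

v_3 = (18, -23, -17)

v_0 = (0, -1, 1).
v_1 = A·v_0 = (3, 0, -1).
v_2 = A·v_1 = (5, -7, -6).
v_3 = A·v_2 = (18, -23, -17).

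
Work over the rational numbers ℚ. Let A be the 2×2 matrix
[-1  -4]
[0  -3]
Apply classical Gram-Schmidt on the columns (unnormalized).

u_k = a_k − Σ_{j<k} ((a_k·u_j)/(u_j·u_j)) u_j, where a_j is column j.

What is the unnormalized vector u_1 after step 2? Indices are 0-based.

u_1 = (0, -3)

Step 1: u_0 = a_0 = (-1, 0).
Step 2: u_1 = a_1 − (4)·u_0 = (0, -3).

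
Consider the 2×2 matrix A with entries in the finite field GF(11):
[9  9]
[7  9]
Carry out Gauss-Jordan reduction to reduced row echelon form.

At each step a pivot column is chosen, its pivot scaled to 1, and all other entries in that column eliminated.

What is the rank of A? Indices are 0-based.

rank = 2

step 1: normalize row 0 (÷9) = (1, 1)
  row 1: subtract 7×row0 = (0, 2)
step 2: normalize row 1 (÷2) = (0, 1)
  row 0: subtract 1×row1 = (1, 0)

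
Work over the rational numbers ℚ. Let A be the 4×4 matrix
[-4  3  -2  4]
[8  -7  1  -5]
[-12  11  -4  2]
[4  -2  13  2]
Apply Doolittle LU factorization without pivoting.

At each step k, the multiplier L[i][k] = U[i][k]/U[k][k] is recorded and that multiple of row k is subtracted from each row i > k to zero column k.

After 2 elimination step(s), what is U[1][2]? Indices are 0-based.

U[1][2] = -3

Step 1: pivot at (0,0) is -4.
  row1 ← row1 − (-2)·row0  ⇒  L[1][0]=-2, U row1=(0, -1, -3, 3)
  row2 ← row2 − (3)·row0  ⇒  L[2][0]=3, U row2=(0, 2, 2, -10)
  row3 ← row3 − (-1)·row0  ⇒  L[3][0]=-1, U row3=(0, 1, 11, 6)
Step 2: pivot at (1,1) is -1.
  row2 ← row2 − (-2)·row1  ⇒  L[2][1]=-2, U row2=(0, 0, -4, -4)
  row3 ← row3 − (-1)·row1  ⇒  L[3][1]=-1, U row3=(0, 0, 8, 9)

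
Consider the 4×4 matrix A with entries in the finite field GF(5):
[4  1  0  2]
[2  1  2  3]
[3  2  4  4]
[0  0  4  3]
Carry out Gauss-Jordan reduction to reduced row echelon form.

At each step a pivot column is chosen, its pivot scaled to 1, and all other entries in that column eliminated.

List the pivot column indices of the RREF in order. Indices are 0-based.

pivot columns: 0, 1, 2, 3

step 1: normalize row 0 (÷4) = (1, 4, 0, 3)
  row 1: subtract 2×row0 = (0, 3, 2, 2)
  row 2: subtract 3×row0 = (0, 0, 4, 0)
step 2: normalize row 1 (÷3) = (0, 1, 4, 4)
  row 0: subtract 4×row1 = (1, 0, 4, 2)
step 3: normalize row 2 (÷4) = (0, 0, 1, 0)
  row 0: subtract 4×row2 = (1, 0, 0, 2)
  row 1: subtract 4×row2 = (0, 1, 0, 4)
  row 3: subtract 4×row2 = (0, 0, 0, 3)
step 4: normalize row 3 (÷3) = (0, 0, 0, 1)
  row 0: subtract 2×row3 = (1, 0, 0, 0)
  row 1: subtract 4×row3 = (0, 1, 0, 0)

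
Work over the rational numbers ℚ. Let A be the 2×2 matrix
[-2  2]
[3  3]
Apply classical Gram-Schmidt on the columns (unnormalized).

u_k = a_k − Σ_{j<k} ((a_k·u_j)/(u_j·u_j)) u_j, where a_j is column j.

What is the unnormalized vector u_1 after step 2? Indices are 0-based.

u_1 = (36/13, 24/13)

Step 1: u_0 = a_0 = (-2, 3).
Step 2: u_1 = a_1 − (5/13)·u_0 = (36/13, 24/13).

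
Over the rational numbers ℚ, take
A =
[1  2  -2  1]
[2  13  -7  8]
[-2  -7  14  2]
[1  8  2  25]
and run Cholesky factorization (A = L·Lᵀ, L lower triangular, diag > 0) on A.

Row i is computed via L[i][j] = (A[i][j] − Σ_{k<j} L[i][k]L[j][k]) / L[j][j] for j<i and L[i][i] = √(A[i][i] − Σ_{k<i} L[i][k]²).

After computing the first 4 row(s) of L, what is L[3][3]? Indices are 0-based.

Step 1: L[0][0] = √(1) = 1.
  L[1][0] = (2) / L[0][0] = 2.
Step 2: L[1][1] = √(9) = 3.
  L[2][0] = (-2) / L[0][0] = -2.
  L[2][1] = (-3) / L[1][1] = -1.
Step 3: L[2][2] = √(9) = 3.
  L[3][0] = (1) / L[0][0] = 1.
  L[3][1] = (6) / L[1][1] = 2.
  L[3][2] = (6) / L[2][2] = 2.
Step 4: L[3][3] = √(16) = 4.

L[3][3] = 4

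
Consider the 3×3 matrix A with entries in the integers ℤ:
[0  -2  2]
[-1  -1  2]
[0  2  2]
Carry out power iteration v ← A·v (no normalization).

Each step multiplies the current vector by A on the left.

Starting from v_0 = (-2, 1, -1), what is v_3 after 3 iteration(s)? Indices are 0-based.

v_3 = (-14, -11, 6)

v_0 = (-2, 1, -1).
v_1 = A·v_0 = (-4, -1, 0).
v_2 = A·v_1 = (2, 5, -2).
v_3 = A·v_2 = (-14, -11, 6).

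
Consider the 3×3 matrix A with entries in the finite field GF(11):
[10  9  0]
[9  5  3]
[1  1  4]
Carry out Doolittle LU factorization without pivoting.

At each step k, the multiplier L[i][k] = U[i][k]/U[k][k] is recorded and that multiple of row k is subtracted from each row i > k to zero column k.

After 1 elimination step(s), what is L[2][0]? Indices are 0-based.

L[2][0] = 10

[col 0] pivot 10
  R1 -= 2*R0 → (0, 9, 3)  (L[1][0] := 2)
  R2 -= 10*R0 → (0, 10, 4)  (L[2][0] := 10)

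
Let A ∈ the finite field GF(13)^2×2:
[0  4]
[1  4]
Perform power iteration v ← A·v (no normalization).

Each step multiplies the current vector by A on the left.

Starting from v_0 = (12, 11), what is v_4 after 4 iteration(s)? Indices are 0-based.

v_4 = (10, 3)

v_0 = (12, 11).
v_1 = A·v_0 = (5, 4).
v_2 = A·v_1 = (3, 8).
v_3 = A·v_2 = (6, 9).
v_4 = A·v_3 = (10, 3).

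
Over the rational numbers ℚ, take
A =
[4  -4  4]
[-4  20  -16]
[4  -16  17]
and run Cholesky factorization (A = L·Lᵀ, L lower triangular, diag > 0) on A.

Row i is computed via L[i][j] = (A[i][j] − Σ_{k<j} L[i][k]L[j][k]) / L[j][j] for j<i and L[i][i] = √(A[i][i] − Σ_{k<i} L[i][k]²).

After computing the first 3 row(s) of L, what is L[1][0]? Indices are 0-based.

L[1][0] = -2

Step 1: L[0][0] = √(4) = 2.
  L[1][0] = (-4) / L[0][0] = -2.
Step 2: L[1][1] = √(16) = 4.
  L[2][0] = (4) / L[0][0] = 2.
  L[2][1] = (-12) / L[1][1] = -3.
Step 3: L[2][2] = √(4) = 2.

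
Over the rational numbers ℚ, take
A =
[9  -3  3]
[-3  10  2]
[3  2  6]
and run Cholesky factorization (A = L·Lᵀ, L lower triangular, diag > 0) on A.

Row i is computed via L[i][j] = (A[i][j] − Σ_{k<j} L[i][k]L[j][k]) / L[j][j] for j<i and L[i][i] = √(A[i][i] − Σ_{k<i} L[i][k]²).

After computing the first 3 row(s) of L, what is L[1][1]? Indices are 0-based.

L[1][1] = 3

Step 1: L[0][0] = √(9) = 3.
  L[1][0] = (-3) / L[0][0] = -1.
Step 2: L[1][1] = √(9) = 3.
  L[2][0] = (3) / L[0][0] = 1.
  L[2][1] = (3) / L[1][1] = 1.
Step 3: L[2][2] = √(4) = 2.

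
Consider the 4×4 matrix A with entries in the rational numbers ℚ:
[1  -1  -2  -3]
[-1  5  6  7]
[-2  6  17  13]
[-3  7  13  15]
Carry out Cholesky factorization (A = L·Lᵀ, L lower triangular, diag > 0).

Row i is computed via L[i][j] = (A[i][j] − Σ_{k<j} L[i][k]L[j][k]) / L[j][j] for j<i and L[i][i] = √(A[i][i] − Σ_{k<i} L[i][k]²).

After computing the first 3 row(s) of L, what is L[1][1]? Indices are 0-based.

L[1][1] = 2

Step 1: L[0][0] = √(1) = 1.
  L[1][0] = (-1) / L[0][0] = -1.
Step 2: L[1][1] = √(4) = 2.
  L[2][0] = (-2) / L[0][0] = -2.
  L[2][1] = (4) / L[1][1] = 2.
Step 3: L[2][2] = √(9) = 3.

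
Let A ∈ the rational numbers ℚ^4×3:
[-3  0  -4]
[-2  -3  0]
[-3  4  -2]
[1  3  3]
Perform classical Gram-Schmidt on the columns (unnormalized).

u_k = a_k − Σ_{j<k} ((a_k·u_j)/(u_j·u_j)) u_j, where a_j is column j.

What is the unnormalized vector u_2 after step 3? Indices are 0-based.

u_2 = (-941/773, 1692/773, 261/773, 1344/773)

Step 1: u_0 = a_0 = (-3, -2, -3, 1).
Step 2: u_1 = a_1 − (-3/23)·u_0 = (-9/23, -75/23, 83/23, 72/23).
Step 3: u_2 = a_2 − (21/23)·u_0 − (86/773)·u_1 = (-941/773, 1692/773, 261/773, 1344/773).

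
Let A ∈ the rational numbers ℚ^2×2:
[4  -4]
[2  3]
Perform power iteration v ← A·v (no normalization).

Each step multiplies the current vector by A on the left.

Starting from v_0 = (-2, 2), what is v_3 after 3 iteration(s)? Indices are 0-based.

v_3 = (-184, -222)

v_0 = (-2, 2).
v_1 = A·v_0 = (-16, 2).
v_2 = A·v_1 = (-72, -26).
v_3 = A·v_2 = (-184, -222).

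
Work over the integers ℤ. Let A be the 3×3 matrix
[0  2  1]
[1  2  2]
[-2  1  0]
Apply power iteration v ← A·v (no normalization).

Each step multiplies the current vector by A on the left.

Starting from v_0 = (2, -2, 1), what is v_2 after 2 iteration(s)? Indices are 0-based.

v_2 = (-6, -15, 6)

v_0 = (2, -2, 1).
v_1 = A·v_0 = (-3, 0, -6).
v_2 = A·v_1 = (-6, -15, 6).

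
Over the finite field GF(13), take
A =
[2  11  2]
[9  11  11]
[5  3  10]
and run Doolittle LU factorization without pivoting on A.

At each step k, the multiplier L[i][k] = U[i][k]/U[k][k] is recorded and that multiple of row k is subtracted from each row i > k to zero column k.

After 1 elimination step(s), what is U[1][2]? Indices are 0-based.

[col 0] pivot 2
  R1 -= 11*R0 → (0, 7, 2)  (L[1][0] := 11)
  R2 -= 9*R0 → (0, 8, 5)  (L[2][0] := 9)

U[1][2] = 2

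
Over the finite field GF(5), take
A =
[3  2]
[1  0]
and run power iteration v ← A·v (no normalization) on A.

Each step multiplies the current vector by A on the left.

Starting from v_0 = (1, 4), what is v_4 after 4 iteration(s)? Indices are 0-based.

v_4 = (1, 2)

v_0 = (1, 4).
v_1 = A·v_0 = (1, 1).
v_2 = A·v_1 = (0, 1).
v_3 = A·v_2 = (2, 0).
v_4 = A·v_3 = (1, 2).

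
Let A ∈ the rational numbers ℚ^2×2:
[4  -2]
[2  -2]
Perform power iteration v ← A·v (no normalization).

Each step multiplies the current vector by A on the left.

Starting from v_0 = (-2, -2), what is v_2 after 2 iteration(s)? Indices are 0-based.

v_0 = (-2, -2).
v_1 = A·v_0 = (-4, 0).
v_2 = A·v_1 = (-16, -8).

v_2 = (-16, -8)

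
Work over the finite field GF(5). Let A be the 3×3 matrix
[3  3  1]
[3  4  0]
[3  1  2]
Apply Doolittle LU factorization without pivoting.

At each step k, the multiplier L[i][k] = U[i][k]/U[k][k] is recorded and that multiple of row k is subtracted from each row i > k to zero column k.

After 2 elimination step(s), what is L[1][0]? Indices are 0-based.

[col 0] pivot 3
  R1 -= 1*R0 → (0, 1, 4)  (L[1][0] := 1)
  R2 -= 1*R0 → (0, 3, 1)  (L[2][0] := 1)
[col 1] pivot 1
  R2 -= 3*R1 → (0, 0, 4)  (L[2][1] := 3)

L[1][0] = 1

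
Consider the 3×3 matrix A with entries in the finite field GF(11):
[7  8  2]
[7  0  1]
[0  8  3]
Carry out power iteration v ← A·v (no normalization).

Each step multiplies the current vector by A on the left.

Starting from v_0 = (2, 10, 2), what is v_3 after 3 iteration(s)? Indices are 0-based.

v_0 = (2, 10, 2).
v_1 = A·v_0 = (10, 5, 9).
v_2 = A·v_1 = (7, 2, 1).
v_3 = A·v_2 = (1, 6, 8).

v_3 = (1, 6, 8)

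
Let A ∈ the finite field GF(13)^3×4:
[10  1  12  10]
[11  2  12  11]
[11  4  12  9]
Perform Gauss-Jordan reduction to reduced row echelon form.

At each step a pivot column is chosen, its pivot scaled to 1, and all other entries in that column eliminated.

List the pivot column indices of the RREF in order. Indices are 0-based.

pivot(0,0)=10: scale R0 → (1, 4, 9, 1)
  clear (1,0): R1 −= (11)R0 → (0, 10, 4, 0)
  clear (2,0): R2 −= (11)R0 → (0, 12, 4, 11)
pivot(1,1)=10: scale R1 → (0, 1, 3, 0)
  clear (0,1): R0 −= (4)R1 → (1, 0, 10, 1)
  clear (2,1): R2 −= (12)R1 → (0, 0, 7, 11)
pivot(2,2)=7: scale R2 → (0, 0, 1, 9)
  clear (0,2): R0 −= (10)R2 → (1, 0, 0, 2)
  clear (1,2): R1 −= (3)R2 → (0, 1, 0, 12)

pivot columns: 0, 1, 2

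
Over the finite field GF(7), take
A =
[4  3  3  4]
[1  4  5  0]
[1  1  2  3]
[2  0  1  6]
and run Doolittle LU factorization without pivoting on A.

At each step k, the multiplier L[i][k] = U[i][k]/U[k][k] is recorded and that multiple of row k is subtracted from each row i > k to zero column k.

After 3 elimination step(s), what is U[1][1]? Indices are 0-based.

U[1][1] = 5

k=0: U[0][0]=4
  eliminate (1,0): mult=2, new row 1: (0, 5, 6, 6); set L[1][0]=2
  eliminate (2,0): mult=2, new row 2: (0, 2, 3, 2); set L[2][0]=2
  eliminate (3,0): mult=4, new row 3: (0, 2, 3, 4); set L[3][0]=4
k=1: U[1][1]=5
  eliminate (2,1): mult=6, new row 2: (0, 0, 2, 1); set L[2][1]=6
  eliminate (3,1): mult=6, new row 3: (0, 0, 2, 3); set L[3][1]=6
k=2: U[2][2]=2
  eliminate (3,2): mult=1, new row 3: (0, 0, 0, 2); set L[3][2]=1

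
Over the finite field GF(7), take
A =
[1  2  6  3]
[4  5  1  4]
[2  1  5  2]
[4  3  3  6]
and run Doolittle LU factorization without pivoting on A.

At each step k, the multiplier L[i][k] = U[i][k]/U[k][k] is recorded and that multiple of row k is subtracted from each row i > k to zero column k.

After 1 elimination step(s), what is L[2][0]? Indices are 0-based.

k=0: U[0][0]=1
  eliminate (1,0): mult=4, new row 1: (0, 4, 5, 6); set L[1][0]=4
  eliminate (2,0): mult=2, new row 2: (0, 4, 0, 3); set L[2][0]=2
  eliminate (3,0): mult=4, new row 3: (0, 2, 0, 1); set L[3][0]=4

L[2][0] = 2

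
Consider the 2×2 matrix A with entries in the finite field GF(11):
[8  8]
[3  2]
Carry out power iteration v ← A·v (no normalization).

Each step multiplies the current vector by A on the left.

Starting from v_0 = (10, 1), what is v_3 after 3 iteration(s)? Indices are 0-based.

v_0 = (10, 1).
v_1 = A·v_0 = (0, 10).
v_2 = A·v_1 = (3, 9).
v_3 = A·v_2 = (8, 5).

v_3 = (8, 5)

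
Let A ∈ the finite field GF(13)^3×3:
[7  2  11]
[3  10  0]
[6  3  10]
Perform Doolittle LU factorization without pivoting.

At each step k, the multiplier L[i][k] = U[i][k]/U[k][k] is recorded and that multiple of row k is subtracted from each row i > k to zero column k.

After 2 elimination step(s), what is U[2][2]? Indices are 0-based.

U[2][2] = 12

[col 0] pivot 7
  R1 -= 6*R0 → (0, 11, 12)  (L[1][0] := 6)
  R2 -= 12*R0 → (0, 5, 8)  (L[2][0] := 12)
[col 1] pivot 11
  R2 -= 4*R1 → (0, 0, 12)  (L[2][1] := 4)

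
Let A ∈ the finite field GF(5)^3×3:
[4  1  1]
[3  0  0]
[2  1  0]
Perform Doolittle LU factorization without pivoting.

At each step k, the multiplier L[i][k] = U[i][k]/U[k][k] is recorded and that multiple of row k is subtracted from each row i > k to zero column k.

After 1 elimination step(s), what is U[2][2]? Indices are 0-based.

U[2][2] = 2

Step 1: pivot at (0,0) is 4.
  row1 ← row1 − (2)·row0  ⇒  L[1][0]=2, U row1=(0, 3, 3)
  row2 ← row2 − (3)·row0  ⇒  L[2][0]=3, U row2=(0, 3, 2)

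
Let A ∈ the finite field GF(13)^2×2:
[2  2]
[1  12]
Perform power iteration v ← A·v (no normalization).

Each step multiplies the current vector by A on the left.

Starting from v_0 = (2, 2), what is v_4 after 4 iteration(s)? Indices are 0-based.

v_0 = (2, 2).
v_1 = A·v_0 = (8, 0).
v_2 = A·v_1 = (3, 8).
v_3 = A·v_2 = (9, 8).
v_4 = A·v_3 = (8, 1).

v_4 = (8, 1)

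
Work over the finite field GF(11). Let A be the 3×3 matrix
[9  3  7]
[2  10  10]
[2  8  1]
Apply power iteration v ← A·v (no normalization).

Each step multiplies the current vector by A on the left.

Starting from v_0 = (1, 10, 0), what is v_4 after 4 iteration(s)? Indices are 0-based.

v_0 = (1, 10, 0).
v_1 = A·v_0 = (6, 3, 5).
v_2 = A·v_1 = (10, 4, 8).
v_3 = A·v_2 = (4, 8, 5).
v_4 = A·v_3 = (7, 6, 0).

v_4 = (7, 6, 0)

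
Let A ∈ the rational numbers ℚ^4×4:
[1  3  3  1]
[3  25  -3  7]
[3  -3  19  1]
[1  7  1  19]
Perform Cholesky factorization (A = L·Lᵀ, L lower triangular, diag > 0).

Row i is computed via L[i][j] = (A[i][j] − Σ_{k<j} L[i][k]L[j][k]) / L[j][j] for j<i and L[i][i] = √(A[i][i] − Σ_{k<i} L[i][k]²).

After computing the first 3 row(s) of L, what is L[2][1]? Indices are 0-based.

Step 1: L[0][0] = √(1) = 1.
  L[1][0] = (3) / L[0][0] = 3.
Step 2: L[1][1] = √(16) = 4.
  L[2][0] = (3) / L[0][0] = 3.
  L[2][1] = (-12) / L[1][1] = -3.
Step 3: L[2][2] = √(1) = 1.

L[2][1] = -3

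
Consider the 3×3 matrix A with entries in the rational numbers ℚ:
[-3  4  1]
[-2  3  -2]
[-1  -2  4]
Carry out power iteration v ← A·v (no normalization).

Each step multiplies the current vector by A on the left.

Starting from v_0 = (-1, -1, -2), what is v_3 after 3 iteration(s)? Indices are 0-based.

v_0 = (-1, -1, -2).
v_1 = A·v_0 = (-3, 3, -5).
v_2 = A·v_1 = (16, 25, -23).
v_3 = A·v_2 = (29, 89, -158).

v_3 = (29, 89, -158)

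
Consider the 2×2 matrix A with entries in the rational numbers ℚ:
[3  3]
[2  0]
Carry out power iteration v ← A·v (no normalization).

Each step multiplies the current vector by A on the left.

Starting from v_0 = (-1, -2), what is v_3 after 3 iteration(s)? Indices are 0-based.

v_3 = (-153, -66)

v_0 = (-1, -2).
v_1 = A·v_0 = (-9, -2).
v_2 = A·v_1 = (-33, -18).
v_3 = A·v_2 = (-153, -66).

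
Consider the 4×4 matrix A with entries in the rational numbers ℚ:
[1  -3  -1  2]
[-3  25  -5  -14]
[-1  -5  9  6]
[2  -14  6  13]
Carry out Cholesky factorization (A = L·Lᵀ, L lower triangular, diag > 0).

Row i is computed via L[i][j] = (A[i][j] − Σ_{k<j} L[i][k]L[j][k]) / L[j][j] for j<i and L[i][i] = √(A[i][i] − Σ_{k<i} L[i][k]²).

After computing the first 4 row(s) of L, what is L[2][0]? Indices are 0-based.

Step 1: L[0][0] = √(1) = 1.
  L[1][0] = (-3) / L[0][0] = -3.
Step 2: L[1][1] = √(16) = 4.
  L[2][0] = (-1) / L[0][0] = -1.
  L[2][1] = (-8) / L[1][1] = -2.
Step 3: L[2][2] = √(4) = 2.
  L[3][0] = (2) / L[0][0] = 2.
  L[3][1] = (-8) / L[1][1] = -2.
  L[3][2] = (4) / L[2][2] = 2.
Step 4: L[3][3] = √(1) = 1.

L[2][0] = -1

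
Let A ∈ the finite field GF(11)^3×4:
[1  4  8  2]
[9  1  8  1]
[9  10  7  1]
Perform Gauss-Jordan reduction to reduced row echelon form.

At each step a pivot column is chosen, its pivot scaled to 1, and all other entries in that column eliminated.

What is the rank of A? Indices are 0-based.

step 1: normalize row 0 (÷1) = (1, 4, 8, 2)
  row 1: subtract 9×row0 = (0, 9, 2, 5)
  row 2: subtract 9×row0 = (0, 7, 1, 5)
step 2: normalize row 1 (÷9) = (0, 1, 10, 3)
  row 0: subtract 4×row1 = (1, 0, 1, 1)
  row 2: subtract 7×row1 = (0, 0, 8, 6)
step 3: normalize row 2 (÷8) = (0, 0, 1, 9)
  row 0: subtract 1×row2 = (1, 0, 0, 3)
  row 1: subtract 10×row2 = (0, 1, 0, 1)

rank = 3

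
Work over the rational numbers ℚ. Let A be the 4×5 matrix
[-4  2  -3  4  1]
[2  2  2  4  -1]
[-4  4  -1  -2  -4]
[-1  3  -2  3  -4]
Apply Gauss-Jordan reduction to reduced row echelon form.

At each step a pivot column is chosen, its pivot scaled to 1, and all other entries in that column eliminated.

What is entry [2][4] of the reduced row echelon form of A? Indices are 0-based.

step 1: normalize row 0 (÷-4) = (1, -1/2, 3/4, -1, -1/4)
  row 1: subtract 2×row0 = (0, 3, 1/2, 6, -1/2)
  row 2: subtract -4×row0 = (0, 2, 2, -6, -5)
  row 3: subtract -1×row0 = (0, 5/2, -5/4, 2, -17/4)
step 2: normalize row 1 (÷3) = (0, 1, 1/6, 2, -1/6)
  row 0: subtract -1/2×row1 = (1, 0, 5/6, 0, -1/3)
  row 2: subtract 2×row1 = (0, 0, 5/3, -10, -14/3)
  row 3: subtract 5/2×row1 = (0, 0, -5/3, -3, -23/6)
step 3: normalize row 2 (÷5/3) = (0, 0, 1, -6, -14/5)
  row 0: subtract 5/6×row2 = (1, 0, 0, 5, 2)
  row 1: subtract 1/6×row2 = (0, 1, 0, 3, 3/10)
  row 3: subtract -5/3×row2 = (0, 0, 0, -13, -17/2)
step 4: normalize row 3 (÷-13) = (0, 0, 0, 1, 17/26)
  row 0: subtract 5×row3 = (1, 0, 0, 0, -33/26)
  row 1: subtract 3×row3 = (0, 1, 0, 0, -108/65)
  row 2: subtract -6×row3 = (0, 0, 1, 0, 73/65)

M[2][4] = 73/65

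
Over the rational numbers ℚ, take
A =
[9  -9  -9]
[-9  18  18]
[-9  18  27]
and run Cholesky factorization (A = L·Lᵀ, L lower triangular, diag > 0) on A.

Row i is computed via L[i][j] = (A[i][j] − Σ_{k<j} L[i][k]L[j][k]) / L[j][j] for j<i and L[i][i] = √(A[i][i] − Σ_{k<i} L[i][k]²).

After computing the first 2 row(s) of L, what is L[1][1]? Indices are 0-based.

Step 1: L[0][0] = √(9) = 3.
  L[1][0] = (-9) / L[0][0] = -3.
Step 2: L[1][1] = √(9) = 3.

L[1][1] = 3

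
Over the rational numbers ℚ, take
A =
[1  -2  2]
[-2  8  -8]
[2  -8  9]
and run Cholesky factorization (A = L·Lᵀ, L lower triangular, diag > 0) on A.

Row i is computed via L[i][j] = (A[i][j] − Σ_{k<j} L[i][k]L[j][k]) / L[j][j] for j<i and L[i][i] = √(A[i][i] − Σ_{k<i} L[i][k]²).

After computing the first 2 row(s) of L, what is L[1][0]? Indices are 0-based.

Step 1: L[0][0] = √(1) = 1.
  L[1][0] = (-2) / L[0][0] = -2.
Step 2: L[1][1] = √(4) = 2.

L[1][0] = -2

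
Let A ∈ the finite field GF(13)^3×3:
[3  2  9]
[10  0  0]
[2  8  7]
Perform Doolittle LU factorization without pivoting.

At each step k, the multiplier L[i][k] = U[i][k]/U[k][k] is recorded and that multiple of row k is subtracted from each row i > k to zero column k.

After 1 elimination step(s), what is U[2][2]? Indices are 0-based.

U[2][2] = 1

[col 0] pivot 3
  R1 -= 12*R0 → (0, 2, 9)  (L[1][0] := 12)
  R2 -= 5*R0 → (0, 11, 1)  (L[2][0] := 5)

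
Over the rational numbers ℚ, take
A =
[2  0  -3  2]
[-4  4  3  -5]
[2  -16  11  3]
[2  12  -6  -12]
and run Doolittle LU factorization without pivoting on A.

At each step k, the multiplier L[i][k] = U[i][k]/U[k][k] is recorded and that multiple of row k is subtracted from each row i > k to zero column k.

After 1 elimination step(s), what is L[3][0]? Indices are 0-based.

L[3][0] = 1

Step 1: pivot at (0,0) is 2.
  row1 ← row1 − (-2)·row0  ⇒  L[1][0]=-2, U row1=(0, 4, -3, -1)
  row2 ← row2 − (1)·row0  ⇒  L[2][0]=1, U row2=(0, -16, 14, 1)
  row3 ← row3 − (1)·row0  ⇒  L[3][0]=1, U row3=(0, 12, -3, -14)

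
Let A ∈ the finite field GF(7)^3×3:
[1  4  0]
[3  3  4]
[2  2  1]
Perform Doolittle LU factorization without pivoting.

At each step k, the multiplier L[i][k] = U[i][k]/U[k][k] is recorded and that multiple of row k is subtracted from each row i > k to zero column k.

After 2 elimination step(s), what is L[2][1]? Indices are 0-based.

L[2][1] = 3

[col 0] pivot 1
  R1 -= 3*R0 → (0, 5, 4)  (L[1][0] := 3)
  R2 -= 2*R0 → (0, 1, 1)  (L[2][0] := 2)
[col 1] pivot 5
  R2 -= 3*R1 → (0, 0, 3)  (L[2][1] := 3)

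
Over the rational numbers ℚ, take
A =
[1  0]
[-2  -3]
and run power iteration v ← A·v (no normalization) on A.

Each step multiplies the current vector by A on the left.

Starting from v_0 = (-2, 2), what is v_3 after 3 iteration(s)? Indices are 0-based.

v_3 = (-2, -26)

v_0 = (-2, 2).
v_1 = A·v_0 = (-2, -2).
v_2 = A·v_1 = (-2, 10).
v_3 = A·v_2 = (-2, -26).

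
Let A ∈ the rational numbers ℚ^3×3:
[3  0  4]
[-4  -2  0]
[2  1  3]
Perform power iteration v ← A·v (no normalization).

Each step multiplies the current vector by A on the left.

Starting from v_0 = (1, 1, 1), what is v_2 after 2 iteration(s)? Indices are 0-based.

v_2 = (45, -16, 26)

v_0 = (1, 1, 1).
v_1 = A·v_0 = (7, -6, 6).
v_2 = A·v_1 = (45, -16, 26).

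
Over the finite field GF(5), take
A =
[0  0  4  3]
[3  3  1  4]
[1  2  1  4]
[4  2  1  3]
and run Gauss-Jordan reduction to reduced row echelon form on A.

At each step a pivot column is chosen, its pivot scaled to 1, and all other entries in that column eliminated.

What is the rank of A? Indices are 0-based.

step 1: exchange rows 0,1
step 1: normalize row 0 (÷3) = (1, 1, 2, 3)
  row 2: subtract 1×row0 = (0, 1, 4, 1)
  row 3: subtract 4×row0 = (0, 3, 3, 1)
step 2: exchange rows 1,2
step 2: normalize row 1 (÷1) = (0, 1, 4, 1)
  row 0: subtract 1×row1 = (1, 0, 3, 2)
  row 3: subtract 3×row1 = (0, 0, 1, 3)
step 3: normalize row 2 (÷4) = (0, 0, 1, 2)
  row 0: subtract 3×row2 = (1, 0, 0, 1)
  row 1: subtract 4×row2 = (0, 1, 0, 3)
  row 3: subtract 1×row2 = (0, 0, 0, 1)
step 4: normalize row 3 (÷1) = (0, 0, 0, 1)
  row 0: subtract 1×row3 = (1, 0, 0, 0)
  row 1: subtract 3×row3 = (0, 1, 0, 0)
  row 2: subtract 2×row3 = (0, 0, 1, 0)

rank = 4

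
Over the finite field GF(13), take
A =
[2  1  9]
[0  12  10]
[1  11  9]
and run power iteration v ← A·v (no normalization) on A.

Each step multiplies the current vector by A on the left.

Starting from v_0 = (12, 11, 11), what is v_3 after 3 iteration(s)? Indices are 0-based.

v_0 = (12, 11, 11).
v_1 = A·v_0 = (4, 8, 11).
v_2 = A·v_1 = (11, 11, 9).
v_3 = A·v_2 = (10, 1, 5).

v_3 = (10, 1, 5)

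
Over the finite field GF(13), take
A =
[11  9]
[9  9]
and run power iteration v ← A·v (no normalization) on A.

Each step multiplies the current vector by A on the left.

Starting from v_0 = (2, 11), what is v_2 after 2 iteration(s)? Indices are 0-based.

v_0 = (2, 11).
v_1 = A·v_0 = (4, 0).
v_2 = A·v_1 = (5, 10).

v_2 = (5, 10)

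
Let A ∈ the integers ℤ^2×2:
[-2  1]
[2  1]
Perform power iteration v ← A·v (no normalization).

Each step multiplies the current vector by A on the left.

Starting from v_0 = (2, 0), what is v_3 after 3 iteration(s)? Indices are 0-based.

v_3 = (-28, 20)

v_0 = (2, 0).
v_1 = A·v_0 = (-4, 4).
v_2 = A·v_1 = (12, -4).
v_3 = A·v_2 = (-28, 20).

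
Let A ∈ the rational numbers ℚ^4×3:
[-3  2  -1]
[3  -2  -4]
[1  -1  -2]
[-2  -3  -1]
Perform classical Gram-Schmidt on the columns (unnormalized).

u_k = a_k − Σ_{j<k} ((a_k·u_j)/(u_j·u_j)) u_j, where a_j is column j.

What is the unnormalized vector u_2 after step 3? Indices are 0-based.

Step 1: u_0 = a_0 = (-3, 3, 1, -2).
Step 2: u_1 = a_1 − (-7/23)·u_0 = (25/23, -25/23, -16/23, -83/23).
Step 3: u_2 = a_2 − (-9/23)·u_0 − (38/73)·u_1 = (-200/73, -165/73, -91/73, 7/73).

u_2 = (-200/73, -165/73, -91/73, 7/73)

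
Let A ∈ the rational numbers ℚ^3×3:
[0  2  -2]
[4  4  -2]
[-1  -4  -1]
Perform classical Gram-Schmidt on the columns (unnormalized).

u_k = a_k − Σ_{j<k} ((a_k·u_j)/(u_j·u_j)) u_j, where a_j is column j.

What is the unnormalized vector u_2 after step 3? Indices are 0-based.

u_2 = (-108/53, -18/53, -72/53)

Step 1: u_0 = a_0 = (0, 4, -1).
Step 2: u_1 = a_1 − (20/17)·u_0 = (2, -12/17, -48/17).
Step 3: u_2 = a_2 − (-7/17)·u_0 − (1/53)·u_1 = (-108/53, -18/53, -72/53).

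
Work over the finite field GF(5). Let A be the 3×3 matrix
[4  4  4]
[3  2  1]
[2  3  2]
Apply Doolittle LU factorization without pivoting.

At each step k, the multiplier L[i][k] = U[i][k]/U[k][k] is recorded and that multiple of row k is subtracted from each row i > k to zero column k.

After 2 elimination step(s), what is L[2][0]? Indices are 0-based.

L[2][0] = 3

Step 1: pivot at (0,0) is 4.
  row1 ← row1 − (2)·row0  ⇒  L[1][0]=2, U row1=(0, 4, 3)
  row2 ← row2 − (3)·row0  ⇒  L[2][0]=3, U row2=(0, 1, 0)
Step 2: pivot at (1,1) is 4.
  row2 ← row2 − (4)·row1  ⇒  L[2][1]=4, U row2=(0, 0, 3)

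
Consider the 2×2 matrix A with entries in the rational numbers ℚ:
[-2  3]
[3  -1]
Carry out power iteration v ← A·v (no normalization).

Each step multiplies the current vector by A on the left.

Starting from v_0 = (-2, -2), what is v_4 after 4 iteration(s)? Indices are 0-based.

v_4 = (-86, 52)

v_0 = (-2, -2).
v_1 = A·v_0 = (-2, -4).
v_2 = A·v_1 = (-8, -2).
v_3 = A·v_2 = (10, -22).
v_4 = A·v_3 = (-86, 52).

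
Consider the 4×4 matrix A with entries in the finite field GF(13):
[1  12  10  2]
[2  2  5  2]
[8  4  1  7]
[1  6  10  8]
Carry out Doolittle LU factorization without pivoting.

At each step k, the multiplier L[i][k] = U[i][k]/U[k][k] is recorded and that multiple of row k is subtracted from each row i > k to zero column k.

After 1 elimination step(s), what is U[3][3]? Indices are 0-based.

k=0: U[0][0]=1
  eliminate (1,0): mult=2, new row 1: (0, 4, 11, 11); set L[1][0]=2
  eliminate (2,0): mult=8, new row 2: (0, 12, 12, 4); set L[2][0]=8
  eliminate (3,0): mult=1, new row 3: (0, 7, 0, 6); set L[3][0]=1

U[3][3] = 6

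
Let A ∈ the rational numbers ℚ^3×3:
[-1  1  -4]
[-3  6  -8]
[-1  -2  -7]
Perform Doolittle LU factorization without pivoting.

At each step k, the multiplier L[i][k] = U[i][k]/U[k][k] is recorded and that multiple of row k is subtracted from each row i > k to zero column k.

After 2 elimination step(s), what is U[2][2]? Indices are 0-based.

[col 0] pivot -1
  R1 -= 3*R0 → (0, 3, 4)  (L[1][0] := 3)
  R2 -= 1*R0 → (0, -3, -3)  (L[2][0] := 1)
[col 1] pivot 3
  R2 -= -1*R1 → (0, 0, 1)  (L[2][1] := -1)

U[2][2] = 1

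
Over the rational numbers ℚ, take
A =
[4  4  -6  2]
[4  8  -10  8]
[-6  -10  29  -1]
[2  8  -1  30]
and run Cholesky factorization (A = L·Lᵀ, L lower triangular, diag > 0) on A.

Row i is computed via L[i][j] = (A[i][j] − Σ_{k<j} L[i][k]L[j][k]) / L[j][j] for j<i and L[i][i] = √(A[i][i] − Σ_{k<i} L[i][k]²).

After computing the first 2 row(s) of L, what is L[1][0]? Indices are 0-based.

Step 1: L[0][0] = √(4) = 2.
  L[1][0] = (4) / L[0][0] = 2.
Step 2: L[1][1] = √(4) = 2.

L[1][0] = 2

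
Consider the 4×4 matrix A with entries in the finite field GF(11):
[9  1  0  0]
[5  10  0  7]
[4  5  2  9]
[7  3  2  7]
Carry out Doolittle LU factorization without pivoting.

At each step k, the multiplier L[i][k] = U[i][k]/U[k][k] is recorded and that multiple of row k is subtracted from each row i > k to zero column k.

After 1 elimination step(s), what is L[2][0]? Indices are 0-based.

[col 0] pivot 9
  R1 -= 3*R0 → (0, 7, 0, 7)  (L[1][0] := 3)
  R2 -= 9*R0 → (0, 7, 2, 9)  (L[2][0] := 9)
  R3 -= 2*R0 → (0, 1, 2, 7)  (L[3][0] := 2)

L[2][0] = 9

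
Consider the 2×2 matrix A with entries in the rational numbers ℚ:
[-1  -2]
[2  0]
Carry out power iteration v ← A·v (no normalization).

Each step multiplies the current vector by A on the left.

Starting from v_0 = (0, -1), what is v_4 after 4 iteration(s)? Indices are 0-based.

v_0 = (0, -1).
v_1 = A·v_0 = (2, 0).
v_2 = A·v_1 = (-2, 4).
v_3 = A·v_2 = (-6, -4).
v_4 = A·v_3 = (14, -12).

v_4 = (14, -12)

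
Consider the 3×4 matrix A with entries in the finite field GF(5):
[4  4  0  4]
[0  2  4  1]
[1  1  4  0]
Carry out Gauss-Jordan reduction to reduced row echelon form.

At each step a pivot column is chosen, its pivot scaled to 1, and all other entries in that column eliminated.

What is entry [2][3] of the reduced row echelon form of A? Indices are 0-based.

M[2][3] = 1

[1] R0 /= 4  ⇒  (1, 1, 0, 1)
     R2 -= 1·R0  ⇒  (0, 0, 4, 4)
[2] R1 /= 2  ⇒  (0, 1, 2, 3)
     R0 -= 1·R1  ⇒  (1, 0, 3, 3)
[3] R2 /= 4  ⇒  (0, 0, 1, 1)
     R0 -= 3·R2  ⇒  (1, 0, 0, 0)
     R1 -= 2·R2  ⇒  (0, 1, 0, 1)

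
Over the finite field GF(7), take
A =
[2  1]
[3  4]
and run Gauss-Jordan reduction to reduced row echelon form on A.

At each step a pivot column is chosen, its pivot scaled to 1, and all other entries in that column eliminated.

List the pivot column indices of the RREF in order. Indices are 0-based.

[1] R0 /= 2  ⇒  (1, 4)
     R1 -= 3·R0  ⇒  (0, 6)
[2] R1 /= 6  ⇒  (0, 1)
     R0 -= 4·R1  ⇒  (1, 0)

pivot columns: 0, 1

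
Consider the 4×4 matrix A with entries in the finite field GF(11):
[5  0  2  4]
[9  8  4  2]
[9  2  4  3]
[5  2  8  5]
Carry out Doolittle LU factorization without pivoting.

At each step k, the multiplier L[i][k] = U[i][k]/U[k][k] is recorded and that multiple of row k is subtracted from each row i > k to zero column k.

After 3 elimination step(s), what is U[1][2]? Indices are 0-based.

k=0: U[0][0]=5
  eliminate (1,0): mult=4, new row 1: (0, 8, 7, 8); set L[1][0]=4
  eliminate (2,0): mult=4, new row 2: (0, 2, 7, 9); set L[2][0]=4
  eliminate (3,0): mult=1, new row 3: (0, 2, 6, 1); set L[3][0]=1
k=1: U[1][1]=8
  eliminate (2,1): mult=3, new row 2: (0, 0, 8, 7); set L[2][1]=3
  eliminate (3,1): mult=3, new row 3: (0, 0, 7, 10); set L[3][1]=3
k=2: U[2][2]=8
  eliminate (3,2): mult=5, new row 3: (0, 0, 0, 8); set L[3][2]=5

U[1][2] = 7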